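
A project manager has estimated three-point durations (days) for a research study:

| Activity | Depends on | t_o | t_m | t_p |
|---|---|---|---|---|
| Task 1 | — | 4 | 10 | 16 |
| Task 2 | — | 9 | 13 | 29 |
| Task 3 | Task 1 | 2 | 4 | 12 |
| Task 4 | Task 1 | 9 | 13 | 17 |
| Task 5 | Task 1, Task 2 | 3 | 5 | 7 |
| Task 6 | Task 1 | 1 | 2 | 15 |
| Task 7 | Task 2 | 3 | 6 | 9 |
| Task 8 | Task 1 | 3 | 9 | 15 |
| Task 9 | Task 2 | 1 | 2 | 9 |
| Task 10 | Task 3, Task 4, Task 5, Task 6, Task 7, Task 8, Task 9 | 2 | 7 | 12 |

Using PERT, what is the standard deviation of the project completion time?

2.92 days

te_Task 1 = (4 + 4·10 + 16)/6 = 60/6 = 10; σ²_Task 1 = ((16−4)/6)² = 4.000
te_Task 2 = (9 + 4·13 + 29)/6 = 90/6 = 15; σ²_Task 2 = ((29−9)/6)² = 11.111
te_Task 3 = (2 + 4·4 + 12)/6 = 30/6 = 5; σ²_Task 3 = ((12−2)/6)² = 2.778
te_Task 4 = (9 + 4·13 + 17)/6 = 78/6 = 13; σ²_Task 4 = ((17−9)/6)² = 1.778
te_Task 5 = (3 + 4·5 + 7)/6 = 30/6 = 5; σ²_Task 5 = ((7−3)/6)² = 0.444
te_Task 6 = (1 + 4·2 + 15)/6 = 24/6 = 4; σ²_Task 6 = ((15−1)/6)² = 5.444
te_Task 7 = (3 + 4·6 + 9)/6 = 36/6 = 6; σ²_Task 7 = ((9−3)/6)² = 1.000
te_Task 8 = (3 + 4·9 + 15)/6 = 54/6 = 9; σ²_Task 8 = ((15−3)/6)² = 4.000
te_Task 9 = (1 + 4·2 + 9)/6 = 18/6 = 3; σ²_Task 9 = ((9−1)/6)² = 1.778
te_Task 10 = (2 + 4·7 + 12)/6 = 42/6 = 7; σ²_Task 10 = ((12−2)/6)² = 2.778

Forward pass:
ES_Task 1 = 0; EF_Task 1 = 10
ES_Task 2 = 0; EF_Task 2 = 15
ES_Task 3 = 10; EF_Task 3 = 10+5 = 15
ES_Task 4 = 10; EF_Task 4 = 10+13 = 23
ES_Task 5 = max(EF_Task 1=10, EF_Task 2=15) = 15; EF_Task 5 = 15+5 = 20
ES_Task 6 = 10; EF_Task 6 = 10+4 = 14
ES_Task 7 = 15; EF_Task 7 = 15+6 = 21
ES_Task 8 = 10; EF_Task 8 = 10+9 = 19
ES_Task 9 = 15; EF_Task 9 = 15+3 = 18
ES_Task 10 = max(EF_Task 3=15, EF_Task 4=23, EF_Task 5=20, EF_Task 6=14, EF_Task 7=21, EF_Task 8=19, EF_Task 9=18) = 23; EF_Task 10 = 23+7 = 30
Expected project duration μ = 30 days. Critical path: Task 1 → Task 4 → Task 10.

Variance along critical path = 4.000 + 1.778 + 2.778 = 8.556
σ = √8.556 = 2.925 days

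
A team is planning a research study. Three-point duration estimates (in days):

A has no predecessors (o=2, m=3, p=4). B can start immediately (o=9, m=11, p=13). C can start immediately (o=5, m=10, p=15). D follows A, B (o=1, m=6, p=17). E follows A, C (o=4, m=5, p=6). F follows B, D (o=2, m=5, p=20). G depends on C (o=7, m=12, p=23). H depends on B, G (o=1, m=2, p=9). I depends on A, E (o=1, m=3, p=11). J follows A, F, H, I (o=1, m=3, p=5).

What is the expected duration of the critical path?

te_A = (2 + 4·3 + 4)/6 = 18/6 = 3
te_B = (9 + 4·11 + 13)/6 = 66/6 = 11
te_C = (5 + 4·10 + 15)/6 = 60/6 = 10
te_D = (1 + 4·6 + 17)/6 = 42/6 = 7
te_E = (4 + 4·5 + 6)/6 = 30/6 = 5
te_F = (2 + 4·5 + 20)/6 = 42/6 = 7
te_G = (7 + 4·12 + 23)/6 = 78/6 = 13
te_H = (1 + 4·2 + 9)/6 = 18/6 = 3
te_I = (1 + 4·3 + 11)/6 = 24/6 = 4
te_J = (1 + 4·3 + 5)/6 = 18/6 = 3

Forward pass:
ES_A = 0; EF_A = 3
ES_B = 0; EF_B = 11
ES_C = 0; EF_C = 10
ES_D = max(EF_A=3, EF_B=11) = 11; EF_D = 11+7 = 18
ES_E = max(EF_A=3, EF_C=10) = 10; EF_E = 10+5 = 15
ES_F = max(EF_B=11, EF_D=18) = 18; EF_F = 18+7 = 25
ES_G = 10; EF_G = 10+13 = 23
ES_H = max(EF_B=11, EF_G=23) = 23; EF_H = 23+3 = 26
ES_I = max(EF_A=3, EF_E=15) = 15; EF_I = 15+4 = 19
ES_J = max(EF_A=3, EF_F=25, EF_H=26, EF_I=19) = 26; EF_J = 26+3 = 29
Expected project duration μ = 29 days. Critical path: C → G → H → J.

29 days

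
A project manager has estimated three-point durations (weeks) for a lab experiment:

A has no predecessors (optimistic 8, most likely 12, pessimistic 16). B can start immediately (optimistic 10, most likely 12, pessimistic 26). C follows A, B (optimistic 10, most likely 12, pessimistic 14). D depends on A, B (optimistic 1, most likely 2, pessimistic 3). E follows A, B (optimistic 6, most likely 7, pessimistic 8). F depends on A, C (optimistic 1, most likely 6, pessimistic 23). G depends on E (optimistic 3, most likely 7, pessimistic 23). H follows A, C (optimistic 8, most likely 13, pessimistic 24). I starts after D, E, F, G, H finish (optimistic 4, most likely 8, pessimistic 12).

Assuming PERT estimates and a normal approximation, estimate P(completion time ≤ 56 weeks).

0.976

te_A = (8 + 4·12 + 16)/6 = 72/6 = 12; σ²_A = ((16−8)/6)² = 1.778
te_B = (10 + 4·12 + 26)/6 = 84/6 = 14; σ²_B = ((26−10)/6)² = 7.111
te_C = (10 + 4·12 + 14)/6 = 72/6 = 12; σ²_C = ((14−10)/6)² = 0.444
te_D = (1 + 4·2 + 3)/6 = 12/6 = 2; σ²_D = ((3−1)/6)² = 0.111
te_E = (6 + 4·7 + 8)/6 = 42/6 = 7; σ²_E = ((8−6)/6)² = 0.111
te_F = (1 + 4·6 + 23)/6 = 48/6 = 8; σ²_F = ((23−1)/6)² = 13.444
te_G = (3 + 4·7 + 23)/6 = 54/6 = 9; σ²_G = ((23−3)/6)² = 11.111
te_H = (8 + 4·13 + 24)/6 = 84/6 = 14; σ²_H = ((24−8)/6)² = 7.111
te_I = (4 + 4·8 + 12)/6 = 48/6 = 8; σ²_I = ((12−4)/6)² = 1.778

Forward pass:
ES_A = 0; EF_A = 12
ES_B = 0; EF_B = 14
ES_C = max(EF_A=12, EF_B=14) = 14; EF_C = 14+12 = 26
ES_D = max(EF_A=12, EF_B=14) = 14; EF_D = 14+2 = 16
ES_E = max(EF_A=12, EF_B=14) = 14; EF_E = 14+7 = 21
ES_F = max(EF_A=12, EF_C=26) = 26; EF_F = 26+8 = 34
ES_G = 21; EF_G = 21+9 = 30
ES_H = max(EF_A=12, EF_C=26) = 26; EF_H = 26+14 = 40
ES_I = max(EF_D=16, EF_E=21, EF_F=34, EF_G=30, EF_H=40) = 40; EF_I = 40+8 = 48
Expected project duration μ = 48 weeks. Critical path: B → C → H → I.

Variance along critical path = 7.111 + 0.444 + 7.111 + 1.778 = 16.444; σ = √16.444 = 4.055 weeks.
Z = (56 − 48) / 4.055 = 1.973
P(T ≤ 56) = Φ(1.973) ≈ 0.976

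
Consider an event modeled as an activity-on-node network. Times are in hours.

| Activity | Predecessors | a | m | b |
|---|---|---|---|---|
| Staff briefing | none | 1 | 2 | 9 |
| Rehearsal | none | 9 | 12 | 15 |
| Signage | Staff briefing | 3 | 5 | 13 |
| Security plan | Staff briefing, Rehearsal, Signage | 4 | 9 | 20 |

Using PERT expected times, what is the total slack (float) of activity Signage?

3 hours

te_Staff briefing = (1 + 4·2 + 9)/6 = 18/6 = 3
te_Rehearsal = (9 + 4·12 + 15)/6 = 72/6 = 12
te_Signage = (3 + 4·5 + 13)/6 = 36/6 = 6
te_Security plan = (4 + 4·9 + 20)/6 = 60/6 = 10

Forward pass:
ES_Staff briefing = 0; EF_Staff briefing = 3
ES_Rehearsal = 0; EF_Rehearsal = 12
ES_Signage = 3; EF_Signage = 3+6 = 9
ES_Security plan = max(EF_Staff briefing=3, EF_Rehearsal=12, EF_Signage=9) = 12; EF_Security plan = 12+10 = 22
Expected project duration μ = 22 hours. Critical path: Rehearsal → Security plan.

Backward pass:
LF_Security plan = 22; LS_Security plan = 22−10 = 12
LF_Signage = LS_Security plan = 12; LS_Signage = 12−6 = 6
LF_Rehearsal = LS_Security plan = 12; LS_Rehearsal = 12−12 = 0
LF_Staff briefing = min(LS_Signage=6, LS_Security plan=12) = 6; LS_Staff briefing = 6−3 = 3
Slack_Signage = LS_Signage − ES_Signage = 6 − 3 = 3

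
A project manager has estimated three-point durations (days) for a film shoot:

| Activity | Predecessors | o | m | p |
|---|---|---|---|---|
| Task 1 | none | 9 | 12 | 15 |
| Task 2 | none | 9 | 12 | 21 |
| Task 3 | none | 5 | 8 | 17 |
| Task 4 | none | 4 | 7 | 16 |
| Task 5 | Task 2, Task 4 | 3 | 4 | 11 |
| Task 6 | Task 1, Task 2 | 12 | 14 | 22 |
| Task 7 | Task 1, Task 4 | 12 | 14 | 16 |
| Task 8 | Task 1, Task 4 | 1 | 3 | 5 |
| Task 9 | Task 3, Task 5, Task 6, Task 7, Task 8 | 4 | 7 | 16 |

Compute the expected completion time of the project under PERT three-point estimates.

36 days

te_Task 1 = (9 + 4·12 + 15)/6 = 72/6 = 12
te_Task 2 = (9 + 4·12 + 21)/6 = 78/6 = 13
te_Task 3 = (5 + 4·8 + 17)/6 = 54/6 = 9
te_Task 4 = (4 + 4·7 + 16)/6 = 48/6 = 8
te_Task 5 = (3 + 4·4 + 11)/6 = 30/6 = 5
te_Task 6 = (12 + 4·14 + 22)/6 = 90/6 = 15
te_Task 7 = (12 + 4·14 + 16)/6 = 84/6 = 14
te_Task 8 = (1 + 4·3 + 5)/6 = 18/6 = 3
te_Task 9 = (4 + 4·7 + 16)/6 = 48/6 = 8

Forward pass:
ES_Task 1 = 0; EF_Task 1 = 12
ES_Task 2 = 0; EF_Task 2 = 13
ES_Task 3 = 0; EF_Task 3 = 9
ES_Task 4 = 0; EF_Task 4 = 8
ES_Task 5 = max(EF_Task 2=13, EF_Task 4=8) = 13; EF_Task 5 = 13+5 = 18
ES_Task 6 = max(EF_Task 1=12, EF_Task 2=13) = 13; EF_Task 6 = 13+15 = 28
ES_Task 7 = max(EF_Task 1=12, EF_Task 4=8) = 12; EF_Task 7 = 12+14 = 26
ES_Task 8 = max(EF_Task 1=12, EF_Task 4=8) = 12; EF_Task 8 = 12+3 = 15
ES_Task 9 = max(EF_Task 3=9, EF_Task 5=18, EF_Task 6=28, EF_Task 7=26, EF_Task 8=15) = 28; EF_Task 9 = 28+8 = 36
Expected project duration μ = 36 days. Critical path: Task 2 → Task 6 → Task 9.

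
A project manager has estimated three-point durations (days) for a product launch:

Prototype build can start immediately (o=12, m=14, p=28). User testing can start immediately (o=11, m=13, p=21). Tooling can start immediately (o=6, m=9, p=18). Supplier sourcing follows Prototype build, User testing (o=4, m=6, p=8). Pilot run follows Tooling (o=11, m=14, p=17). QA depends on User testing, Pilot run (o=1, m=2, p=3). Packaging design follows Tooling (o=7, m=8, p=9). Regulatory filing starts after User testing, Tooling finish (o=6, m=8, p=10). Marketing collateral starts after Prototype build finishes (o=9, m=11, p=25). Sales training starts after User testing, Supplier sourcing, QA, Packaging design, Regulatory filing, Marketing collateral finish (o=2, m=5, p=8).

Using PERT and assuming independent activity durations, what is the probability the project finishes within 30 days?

te_Prototype build = (12 + 4·14 + 28)/6 = 96/6 = 16; σ²_Prototype build = ((28−12)/6)² = 7.111
te_User testing = (11 + 4·13 + 21)/6 = 84/6 = 14; σ²_User testing = ((21−11)/6)² = 2.778
te_Tooling = (6 + 4·9 + 18)/6 = 60/6 = 10; σ²_Tooling = ((18−6)/6)² = 4.000
te_Supplier sourcing = (4 + 4·6 + 8)/6 = 36/6 = 6; σ²_Supplier sourcing = ((8−4)/6)² = 0.444
te_Pilot run = (11 + 4·14 + 17)/6 = 84/6 = 14; σ²_Pilot run = ((17−11)/6)² = 1.000
te_QA = (1 + 4·2 + 3)/6 = 12/6 = 2; σ²_QA = ((3−1)/6)² = 0.111
te_Packaging design = (7 + 4·8 + 9)/6 = 48/6 = 8; σ²_Packaging design = ((9−7)/6)² = 0.111
te_Regulatory filing = (6 + 4·8 + 10)/6 = 48/6 = 8; σ²_Regulatory filing = ((10−6)/6)² = 0.444
te_Marketing collateral = (9 + 4·11 + 25)/6 = 78/6 = 13; σ²_Marketing collateral = ((25−9)/6)² = 7.111
te_Sales training = (2 + 4·5 + 8)/6 = 30/6 = 5; σ²_Sales training = ((8−2)/6)² = 1.000

Forward pass:
ES_Prototype build = 0; EF_Prototype build = 16
ES_User testing = 0; EF_User testing = 14
ES_Tooling = 0; EF_Tooling = 10
ES_Supplier sourcing = max(EF_Prototype build=16, EF_User testing=14) = 16; EF_Supplier sourcing = 16+6 = 22
ES_Pilot run = 10; EF_Pilot run = 10+14 = 24
ES_QA = max(EF_User testing=14, EF_Pilot run=24) = 24; EF_QA = 24+2 = 26
ES_Packaging design = 10; EF_Packaging design = 10+8 = 18
ES_Regulatory filing = max(EF_User testing=14, EF_Tooling=10) = 14; EF_Regulatory filing = 14+8 = 22
ES_Marketing collateral = 16; EF_Marketing collateral = 16+13 = 29
ES_Sales training = max(EF_User testing=14, EF_Supplier sourcing=22, EF_QA=26, EF_Packaging design=18, EF_Regulatory filing=22, EF_Marketing collateral=29) = 29; EF_Sales training = 29+5 = 34
Expected project duration μ = 34 days. Critical path: Prototype build → Marketing collateral → Sales training.

Variance along critical path = 7.111 + 7.111 + 1.000 = 15.222; σ = √15.222 = 3.902 days.
Z = (30 − 34) / 3.902 = -1.025
P(T ≤ 30) = Φ(-1.025) ≈ 0.153

0.153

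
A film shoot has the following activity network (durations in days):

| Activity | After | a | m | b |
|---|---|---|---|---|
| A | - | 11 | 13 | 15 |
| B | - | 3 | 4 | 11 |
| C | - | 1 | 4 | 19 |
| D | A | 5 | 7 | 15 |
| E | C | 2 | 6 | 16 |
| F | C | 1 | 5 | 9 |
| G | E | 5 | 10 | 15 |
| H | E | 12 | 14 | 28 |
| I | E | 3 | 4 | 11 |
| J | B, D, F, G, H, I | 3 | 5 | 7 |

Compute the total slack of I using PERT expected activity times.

te_A = (11 + 4·13 + 15)/6 = 78/6 = 13
te_B = (3 + 4·4 + 11)/6 = 30/6 = 5
te_C = (1 + 4·4 + 19)/6 = 36/6 = 6
te_D = (5 + 4·7 + 15)/6 = 48/6 = 8
te_E = (2 + 4·6 + 16)/6 = 42/6 = 7
te_F = (1 + 4·5 + 9)/6 = 30/6 = 5
te_G = (5 + 4·10 + 15)/6 = 60/6 = 10
te_H = (12 + 4·14 + 28)/6 = 96/6 = 16
te_I = (3 + 4·4 + 11)/6 = 30/6 = 5
te_J = (3 + 4·5 + 7)/6 = 30/6 = 5

Forward pass:
ES_A = 0; EF_A = 13
ES_B = 0; EF_B = 5
ES_C = 0; EF_C = 6
ES_D = 13; EF_D = 13+8 = 21
ES_E = 6; EF_E = 6+7 = 13
ES_F = 6; EF_F = 6+5 = 11
ES_G = 13; EF_G = 13+10 = 23
ES_H = 13; EF_H = 13+16 = 29
ES_I = 13; EF_I = 13+5 = 18
ES_J = max(EF_B=5, EF_D=21, EF_F=11, EF_G=23, EF_H=29, EF_I=18) = 29; EF_J = 29+5 = 34
Expected project duration μ = 34 days. Critical path: C → E → H → J.

Backward pass:
LF_J = 34; LS_J = 34−5 = 29
LF_I = LS_J = 29; LS_I = 29−5 = 24
LF_H = LS_J = 29; LS_H = 29−16 = 13
LF_G = LS_J = 29; LS_G = 29−10 = 19
LF_F = LS_J = 29; LS_F = 29−5 = 24
LF_E = min(LS_G=19, LS_H=13, LS_I=24) = 13; LS_E = 13−7 = 6
LF_D = LS_J = 29; LS_D = 29−8 = 21
LF_C = min(LS_E=6, LS_F=24) = 6; LS_C = 6−6 = 0
LF_B = LS_J = 29; LS_B = 29−5 = 24
LF_A = LS_D = 21; LS_A = 21−13 = 8
Slack_I = LS_I − ES_I = 24 − 13 = 11

11 days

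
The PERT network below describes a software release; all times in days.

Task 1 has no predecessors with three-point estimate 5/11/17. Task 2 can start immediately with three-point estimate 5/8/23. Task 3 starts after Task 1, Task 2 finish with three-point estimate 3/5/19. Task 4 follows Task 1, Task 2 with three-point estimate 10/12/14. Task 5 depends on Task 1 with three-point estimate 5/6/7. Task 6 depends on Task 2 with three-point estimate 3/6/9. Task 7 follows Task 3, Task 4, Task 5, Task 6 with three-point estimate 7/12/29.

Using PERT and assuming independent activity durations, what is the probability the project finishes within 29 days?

te_Task 1 = (5 + 4·11 + 17)/6 = 66/6 = 11; σ²_Task 1 = ((17−5)/6)² = 4.000
te_Task 2 = (5 + 4·8 + 23)/6 = 60/6 = 10; σ²_Task 2 = ((23−5)/6)² = 9.000
te_Task 3 = (3 + 4·5 + 19)/6 = 42/6 = 7; σ²_Task 3 = ((19−3)/6)² = 7.111
te_Task 4 = (10 + 4·12 + 14)/6 = 72/6 = 12; σ²_Task 4 = ((14−10)/6)² = 0.444
te_Task 5 = (5 + 4·6 + 7)/6 = 36/6 = 6; σ²_Task 5 = ((7−5)/6)² = 0.111
te_Task 6 = (3 + 4·6 + 9)/6 = 36/6 = 6; σ²_Task 6 = ((9−3)/6)² = 1.000
te_Task 7 = (7 + 4·12 + 29)/6 = 84/6 = 14; σ²_Task 7 = ((29−7)/6)² = 13.444

Forward pass:
ES_Task 1 = 0; EF_Task 1 = 11
ES_Task 2 = 0; EF_Task 2 = 10
ES_Task 3 = max(EF_Task 1=11, EF_Task 2=10) = 11; EF_Task 3 = 11+7 = 18
ES_Task 4 = max(EF_Task 1=11, EF_Task 2=10) = 11; EF_Task 4 = 11+12 = 23
ES_Task 5 = 11; EF_Task 5 = 11+6 = 17
ES_Task 6 = 10; EF_Task 6 = 10+6 = 16
ES_Task 7 = max(EF_Task 3=18, EF_Task 4=23, EF_Task 5=17, EF_Task 6=16) = 23; EF_Task 7 = 23+14 = 37
Expected project duration μ = 37 days. Critical path: Task 1 → Task 4 → Task 7.

Variance along critical path = 4.000 + 0.444 + 13.444 = 17.889; σ = √17.889 = 4.230 days.
Z = (29 − 37) / 4.230 = -1.891
P(T ≤ 29) = Φ(-1.891) ≈ 0.029

0.029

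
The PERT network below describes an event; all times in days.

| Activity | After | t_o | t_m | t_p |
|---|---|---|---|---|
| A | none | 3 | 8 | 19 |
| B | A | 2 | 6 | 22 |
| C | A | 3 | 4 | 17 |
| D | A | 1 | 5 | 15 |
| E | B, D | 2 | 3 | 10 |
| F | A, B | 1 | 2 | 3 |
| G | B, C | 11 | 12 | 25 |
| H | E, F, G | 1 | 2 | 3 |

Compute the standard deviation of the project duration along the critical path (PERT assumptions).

te_A = (3 + 4·8 + 19)/6 = 54/6 = 9; σ²_A = ((19−3)/6)² = 7.111
te_B = (2 + 4·6 + 22)/6 = 48/6 = 8; σ²_B = ((22−2)/6)² = 11.111
te_C = (3 + 4·4 + 17)/6 = 36/6 = 6; σ²_C = ((17−3)/6)² = 5.444
te_D = (1 + 4·5 + 15)/6 = 36/6 = 6; σ²_D = ((15−1)/6)² = 5.444
te_E = (2 + 4·3 + 10)/6 = 24/6 = 4; σ²_E = ((10−2)/6)² = 1.778
te_F = (1 + 4·2 + 3)/6 = 12/6 = 2; σ²_F = ((3−1)/6)² = 0.111
te_G = (11 + 4·12 + 25)/6 = 84/6 = 14; σ²_G = ((25−11)/6)² = 5.444
te_H = (1 + 4·2 + 3)/6 = 12/6 = 2; σ²_H = ((3−1)/6)² = 0.111

Forward pass:
ES_A = 0; EF_A = 9
ES_B = 9; EF_B = 9+8 = 17
ES_C = 9; EF_C = 9+6 = 15
ES_D = 9; EF_D = 9+6 = 15
ES_E = max(EF_B=17, EF_D=15) = 17; EF_E = 17+4 = 21
ES_F = max(EF_A=9, EF_B=17) = 17; EF_F = 17+2 = 19
ES_G = max(EF_B=17, EF_C=15) = 17; EF_G = 17+14 = 31
ES_H = max(EF_E=21, EF_F=19, EF_G=31) = 31; EF_H = 31+2 = 33
Expected project duration μ = 33 days. Critical path: A → B → G → H.

Variance along critical path = 7.111 + 11.111 + 5.444 + 0.111 = 23.778
σ = √23.778 = 4.876 days

4.88 days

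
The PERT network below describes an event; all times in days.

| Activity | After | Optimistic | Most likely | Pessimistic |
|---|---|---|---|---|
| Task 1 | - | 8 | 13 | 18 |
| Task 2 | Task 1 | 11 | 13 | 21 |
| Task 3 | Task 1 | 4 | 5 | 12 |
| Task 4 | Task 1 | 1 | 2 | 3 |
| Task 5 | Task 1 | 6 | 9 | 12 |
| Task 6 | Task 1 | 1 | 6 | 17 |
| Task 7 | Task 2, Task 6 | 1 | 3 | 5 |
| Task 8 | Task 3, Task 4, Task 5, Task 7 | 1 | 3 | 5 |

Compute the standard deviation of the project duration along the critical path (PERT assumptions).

2.54 days

te_Task 1 = (8 + 4·13 + 18)/6 = 78/6 = 13; σ²_Task 1 = ((18−8)/6)² = 2.778
te_Task 2 = (11 + 4·13 + 21)/6 = 84/6 = 14; σ²_Task 2 = ((21−11)/6)² = 2.778
te_Task 3 = (4 + 4·5 + 12)/6 = 36/6 = 6; σ²_Task 3 = ((12−4)/6)² = 1.778
te_Task 4 = (1 + 4·2 + 3)/6 = 12/6 = 2; σ²_Task 4 = ((3−1)/6)² = 0.111
te_Task 5 = (6 + 4·9 + 12)/6 = 54/6 = 9; σ²_Task 5 = ((12−6)/6)² = 1.000
te_Task 6 = (1 + 4·6 + 17)/6 = 42/6 = 7; σ²_Task 6 = ((17−1)/6)² = 7.111
te_Task 7 = (1 + 4·3 + 5)/6 = 18/6 = 3; σ²_Task 7 = ((5−1)/6)² = 0.444
te_Task 8 = (1 + 4·3 + 5)/6 = 18/6 = 3; σ²_Task 8 = ((5−1)/6)² = 0.444

Forward pass:
ES_Task 1 = 0; EF_Task 1 = 13
ES_Task 2 = 13; EF_Task 2 = 13+14 = 27
ES_Task 3 = 13; EF_Task 3 = 13+6 = 19
ES_Task 4 = 13; EF_Task 4 = 13+2 = 15
ES_Task 5 = 13; EF_Task 5 = 13+9 = 22
ES_Task 6 = 13; EF_Task 6 = 13+7 = 20
ES_Task 7 = max(EF_Task 2=27, EF_Task 6=20) = 27; EF_Task 7 = 27+3 = 30
ES_Task 8 = max(EF_Task 3=19, EF_Task 4=15, EF_Task 5=22, EF_Task 7=30) = 30; EF_Task 8 = 30+3 = 33
Expected project duration μ = 33 days. Critical path: Task 1 → Task 2 → Task 7 → Task 8.

Variance along critical path = 2.778 + 2.778 + 0.444 + 0.444 = 6.444
σ = √6.444 = 2.539 days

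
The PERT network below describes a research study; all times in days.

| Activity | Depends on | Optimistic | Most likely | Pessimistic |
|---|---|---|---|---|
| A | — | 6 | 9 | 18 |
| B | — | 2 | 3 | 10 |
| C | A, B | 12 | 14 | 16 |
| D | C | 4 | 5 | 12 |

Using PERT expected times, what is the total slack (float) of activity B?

6 days

te_A = (6 + 4·9 + 18)/6 = 60/6 = 10
te_B = (2 + 4·3 + 10)/6 = 24/6 = 4
te_C = (12 + 4·14 + 16)/6 = 84/6 = 14
te_D = (4 + 4·5 + 12)/6 = 36/6 = 6

Forward pass:
ES_A = 0; EF_A = 10
ES_B = 0; EF_B = 4
ES_C = max(EF_A=10, EF_B=4) = 10; EF_C = 10+14 = 24
ES_D = 24; EF_D = 24+6 = 30
Expected project duration μ = 30 days. Critical path: A → C → D.

Backward pass:
LF_D = 30; LS_D = 30−6 = 24
LF_C = LS_D = 24; LS_C = 24−14 = 10
LF_B = LS_C = 10; LS_B = 10−4 = 6
LF_A = LS_C = 10; LS_A = 10−10 = 0
Slack_B = LS_B − ES_B = 6 − 0 = 6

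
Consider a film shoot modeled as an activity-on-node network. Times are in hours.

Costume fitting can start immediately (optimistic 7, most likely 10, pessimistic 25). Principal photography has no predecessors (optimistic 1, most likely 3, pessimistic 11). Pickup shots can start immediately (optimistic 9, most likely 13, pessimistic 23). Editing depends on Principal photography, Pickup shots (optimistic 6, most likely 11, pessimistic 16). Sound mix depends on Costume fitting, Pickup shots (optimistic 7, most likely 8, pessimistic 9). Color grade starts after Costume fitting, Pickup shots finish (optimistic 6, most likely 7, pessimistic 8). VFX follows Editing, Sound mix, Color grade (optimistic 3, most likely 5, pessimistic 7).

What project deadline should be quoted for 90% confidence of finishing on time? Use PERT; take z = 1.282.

33.8 hours

te_Costume fitting = (7 + 4·10 + 25)/6 = 72/6 = 12; σ²_Costume fitting = ((25−7)/6)² = 9.000
te_Principal photography = (1 + 4·3 + 11)/6 = 24/6 = 4; σ²_Principal photography = ((11−1)/6)² = 2.778
te_Pickup shots = (9 + 4·13 + 23)/6 = 84/6 = 14; σ²_Pickup shots = ((23−9)/6)² = 5.444
te_Editing = (6 + 4·11 + 16)/6 = 66/6 = 11; σ²_Editing = ((16−6)/6)² = 2.778
te_Sound mix = (7 + 4·8 + 9)/6 = 48/6 = 8; σ²_Sound mix = ((9−7)/6)² = 0.111
te_Color grade = (6 + 4·7 + 8)/6 = 42/6 = 7; σ²_Color grade = ((8−6)/6)² = 0.111
te_VFX = (3 + 4·5 + 7)/6 = 30/6 = 5; σ²_VFX = ((7−3)/6)² = 0.444

Forward pass:
ES_Costume fitting = 0; EF_Costume fitting = 12
ES_Principal photography = 0; EF_Principal photography = 4
ES_Pickup shots = 0; EF_Pickup shots = 14
ES_Editing = max(EF_Principal photography=4, EF_Pickup shots=14) = 14; EF_Editing = 14+11 = 25
ES_Sound mix = max(EF_Costume fitting=12, EF_Pickup shots=14) = 14; EF_Sound mix = 14+8 = 22
ES_Color grade = max(EF_Costume fitting=12, EF_Pickup shots=14) = 14; EF_Color grade = 14+7 = 21
ES_VFX = max(EF_Editing=25, EF_Sound mix=22, EF_Color grade=21) = 25; EF_VFX = 25+5 = 30
Expected project duration μ = 30 hours. Critical path: Pickup shots → Editing → VFX.

Variance along critical path = 5.444 + 2.778 + 0.444 = 8.667; σ = 2.944 hours.
D = μ + z·σ = 30 + 1.282·2.944 = 33.8 hours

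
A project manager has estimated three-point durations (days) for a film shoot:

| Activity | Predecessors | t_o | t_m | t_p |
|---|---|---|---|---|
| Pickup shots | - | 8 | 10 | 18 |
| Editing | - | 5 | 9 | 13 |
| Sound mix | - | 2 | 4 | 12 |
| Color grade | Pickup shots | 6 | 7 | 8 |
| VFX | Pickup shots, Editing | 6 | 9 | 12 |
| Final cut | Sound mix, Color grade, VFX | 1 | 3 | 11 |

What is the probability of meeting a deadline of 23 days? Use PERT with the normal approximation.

te_Pickup shots = (8 + 4·10 + 18)/6 = 66/6 = 11; σ²_Pickup shots = ((18−8)/6)² = 2.778
te_Editing = (5 + 4·9 + 13)/6 = 54/6 = 9; σ²_Editing = ((13−5)/6)² = 1.778
te_Sound mix = (2 + 4·4 + 12)/6 = 30/6 = 5; σ²_Sound mix = ((12−2)/6)² = 2.778
te_Color grade = (6 + 4·7 + 8)/6 = 42/6 = 7; σ²_Color grade = ((8−6)/6)² = 0.111
te_VFX = (6 + 4·9 + 12)/6 = 54/6 = 9; σ²_VFX = ((12−6)/6)² = 1.000
te_Final cut = (1 + 4·3 + 11)/6 = 24/6 = 4; σ²_Final cut = ((11−1)/6)² = 2.778

Forward pass:
ES_Pickup shots = 0; EF_Pickup shots = 11
ES_Editing = 0; EF_Editing = 9
ES_Sound mix = 0; EF_Sound mix = 5
ES_Color grade = 11; EF_Color grade = 11+7 = 18
ES_VFX = max(EF_Pickup shots=11, EF_Editing=9) = 11; EF_VFX = 11+9 = 20
ES_Final cut = max(EF_Sound mix=5, EF_Color grade=18, EF_VFX=20) = 20; EF_Final cut = 20+4 = 24
Expected project duration μ = 24 days. Critical path: Pickup shots → VFX → Final cut.

Variance along critical path = 2.778 + 1.000 + 2.778 = 6.556; σ = √6.556 = 2.560 days.
Z = (23 − 24) / 2.560 = -0.391
P(T ≤ 23) = Φ(-0.391) ≈ 0.348

0.348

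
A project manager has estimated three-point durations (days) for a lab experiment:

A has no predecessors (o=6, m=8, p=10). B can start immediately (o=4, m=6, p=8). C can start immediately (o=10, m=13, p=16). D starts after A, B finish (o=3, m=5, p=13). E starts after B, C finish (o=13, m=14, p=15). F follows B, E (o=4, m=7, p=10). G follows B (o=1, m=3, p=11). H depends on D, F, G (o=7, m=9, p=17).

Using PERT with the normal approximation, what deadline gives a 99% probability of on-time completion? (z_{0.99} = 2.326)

49.1 days

te_A = (6 + 4·8 + 10)/6 = 48/6 = 8; σ²_A = ((10−6)/6)² = 0.444
te_B = (4 + 4·6 + 8)/6 = 36/6 = 6; σ²_B = ((8−4)/6)² = 0.444
te_C = (10 + 4·13 + 16)/6 = 78/6 = 13; σ²_C = ((16−10)/6)² = 1.000
te_D = (3 + 4·5 + 13)/6 = 36/6 = 6; σ²_D = ((13−3)/6)² = 2.778
te_E = (13 + 4·14 + 15)/6 = 84/6 = 14; σ²_E = ((15−13)/6)² = 0.111
te_F = (4 + 4·7 + 10)/6 = 42/6 = 7; σ²_F = ((10−4)/6)² = 1.000
te_G = (1 + 4·3 + 11)/6 = 24/6 = 4; σ²_G = ((11−1)/6)² = 2.778
te_H = (7 + 4·9 + 17)/6 = 60/6 = 10; σ²_H = ((17−7)/6)² = 2.778

Forward pass:
ES_A = 0; EF_A = 8
ES_B = 0; EF_B = 6
ES_C = 0; EF_C = 13
ES_D = max(EF_A=8, EF_B=6) = 8; EF_D = 8+6 = 14
ES_E = max(EF_B=6, EF_C=13) = 13; EF_E = 13+14 = 27
ES_F = max(EF_B=6, EF_E=27) = 27; EF_F = 27+7 = 34
ES_G = 6; EF_G = 6+4 = 10
ES_H = max(EF_D=14, EF_F=34, EF_G=10) = 34; EF_H = 34+10 = 44
Expected project duration μ = 44 days. Critical path: C → E → F → H.

Variance along critical path = 1.000 + 0.111 + 1.000 + 2.778 = 4.889; σ = 2.211 days.
D = μ + z·σ = 44 + 2.326·2.211 = 49.1 days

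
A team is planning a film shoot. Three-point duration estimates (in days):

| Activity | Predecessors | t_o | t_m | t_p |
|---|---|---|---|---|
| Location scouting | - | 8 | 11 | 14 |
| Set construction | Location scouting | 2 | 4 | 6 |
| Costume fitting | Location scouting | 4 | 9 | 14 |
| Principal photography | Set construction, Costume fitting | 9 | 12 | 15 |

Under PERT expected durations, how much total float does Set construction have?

5 days

te_Location scouting = (8 + 4·11 + 14)/6 = 66/6 = 11
te_Set construction = (2 + 4·4 + 6)/6 = 24/6 = 4
te_Costume fitting = (4 + 4·9 + 14)/6 = 54/6 = 9
te_Principal photography = (9 + 4·12 + 15)/6 = 72/6 = 12

Forward pass:
ES_Location scouting = 0; EF_Location scouting = 11
ES_Set construction = 11; EF_Set construction = 11+4 = 15
ES_Costume fitting = 11; EF_Costume fitting = 11+9 = 20
ES_Principal photography = max(EF_Set construction=15, EF_Costume fitting=20) = 20; EF_Principal photography = 20+12 = 32
Expected project duration μ = 32 days. Critical path: Location scouting → Costume fitting → Principal photography.

Backward pass:
LF_Principal photography = 32; LS_Principal photography = 32−12 = 20
LF_Costume fitting = LS_Principal photography = 20; LS_Costume fitting = 20−9 = 11
LF_Set construction = LS_Principal photography = 20; LS_Set construction = 20−4 = 16
LF_Location scouting = min(LS_Set construction=16, LS_Costume fitting=11) = 11; LS_Location scouting = 11−11 = 0
Slack_Set construction = LS_Set construction − ES_Set construction = 16 − 11 = 5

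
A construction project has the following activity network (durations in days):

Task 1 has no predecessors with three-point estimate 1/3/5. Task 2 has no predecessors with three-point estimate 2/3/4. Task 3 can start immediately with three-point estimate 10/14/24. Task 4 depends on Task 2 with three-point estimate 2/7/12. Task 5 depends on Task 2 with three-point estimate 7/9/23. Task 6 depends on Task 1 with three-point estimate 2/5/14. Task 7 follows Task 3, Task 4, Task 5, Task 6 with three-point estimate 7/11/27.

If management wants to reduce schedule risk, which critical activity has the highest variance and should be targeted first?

te_Task 1 = (1 + 4·3 + 5)/6 = 18/6 = 3; σ²_Task 1 = ((5−1)/6)² = 0.444
te_Task 2 = (2 + 4·3 + 4)/6 = 18/6 = 3; σ²_Task 2 = ((4−2)/6)² = 0.111
te_Task 3 = (10 + 4·14 + 24)/6 = 90/6 = 15; σ²_Task 3 = ((24−10)/6)² = 5.444
te_Task 4 = (2 + 4·7 + 12)/6 = 42/6 = 7; σ²_Task 4 = ((12−2)/6)² = 2.778
te_Task 5 = (7 + 4·9 + 23)/6 = 66/6 = 11; σ²_Task 5 = ((23−7)/6)² = 7.111
te_Task 6 = (2 + 4·5 + 14)/6 = 36/6 = 6; σ²_Task 6 = ((14−2)/6)² = 4.000
te_Task 7 = (7 + 4·11 + 27)/6 = 78/6 = 13; σ²_Task 7 = ((27−7)/6)² = 11.111

Forward pass:
ES_Task 1 = 0; EF_Task 1 = 3
ES_Task 2 = 0; EF_Task 2 = 3
ES_Task 3 = 0; EF_Task 3 = 15
ES_Task 4 = 3; EF_Task 4 = 3+7 = 10
ES_Task 5 = 3; EF_Task 5 = 3+11 = 14
ES_Task 6 = 3; EF_Task 6 = 3+6 = 9
ES_Task 7 = max(EF_Task 3=15, EF_Task 4=10, EF_Task 5=14, EF_Task 6=9) = 15; EF_Task 7 = 15+13 = 28
Expected project duration μ = 28 days. Critical path: Task 3 → Task 7.

Variances on critical path: σ²_Task 3=5.444, σ²_Task 7=11.111.
Largest is σ²_Task 7 = 11.111.

Task 7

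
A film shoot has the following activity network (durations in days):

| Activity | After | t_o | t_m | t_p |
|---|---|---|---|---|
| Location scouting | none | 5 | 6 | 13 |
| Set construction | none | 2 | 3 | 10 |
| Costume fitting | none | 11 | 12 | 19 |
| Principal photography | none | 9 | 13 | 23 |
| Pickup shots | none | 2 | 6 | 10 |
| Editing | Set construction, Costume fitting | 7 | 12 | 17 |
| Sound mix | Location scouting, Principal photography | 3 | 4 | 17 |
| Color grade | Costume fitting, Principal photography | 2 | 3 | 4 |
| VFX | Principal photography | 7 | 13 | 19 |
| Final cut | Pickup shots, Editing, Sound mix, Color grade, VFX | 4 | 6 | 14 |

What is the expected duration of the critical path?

34 days

te_Location scouting = (5 + 4·6 + 13)/6 = 42/6 = 7
te_Set construction = (2 + 4·3 + 10)/6 = 24/6 = 4
te_Costume fitting = (11 + 4·12 + 19)/6 = 78/6 = 13
te_Principal photography = (9 + 4·13 + 23)/6 = 84/6 = 14
te_Pickup shots = (2 + 4·6 + 10)/6 = 36/6 = 6
te_Editing = (7 + 4·12 + 17)/6 = 72/6 = 12
te_Sound mix = (3 + 4·4 + 17)/6 = 36/6 = 6
te_Color grade = (2 + 4·3 + 4)/6 = 18/6 = 3
te_VFX = (7 + 4·13 + 19)/6 = 78/6 = 13
te_Final cut = (4 + 4·6 + 14)/6 = 42/6 = 7

Forward pass:
ES_Location scouting = 0; EF_Location scouting = 7
ES_Set construction = 0; EF_Set construction = 4
ES_Costume fitting = 0; EF_Costume fitting = 13
ES_Principal photography = 0; EF_Principal photography = 14
ES_Pickup shots = 0; EF_Pickup shots = 6
ES_Editing = max(EF_Set construction=4, EF_Costume fitting=13) = 13; EF_Editing = 13+12 = 25
ES_Sound mix = max(EF_Location scouting=7, EF_Principal photography=14) = 14; EF_Sound mix = 14+6 = 20
ES_Color grade = max(EF_Costume fitting=13, EF_Principal photography=14) = 14; EF_Color grade = 14+3 = 17
ES_VFX = 14; EF_VFX = 14+13 = 27
ES_Final cut = max(EF_Pickup shots=6, EF_Editing=25, EF_Sound mix=20, EF_Color grade=17, EF_VFX=27) = 27; EF_Final cut = 27+7 = 34
Expected project duration μ = 34 days. Critical path: Principal photography → VFX → Final cut.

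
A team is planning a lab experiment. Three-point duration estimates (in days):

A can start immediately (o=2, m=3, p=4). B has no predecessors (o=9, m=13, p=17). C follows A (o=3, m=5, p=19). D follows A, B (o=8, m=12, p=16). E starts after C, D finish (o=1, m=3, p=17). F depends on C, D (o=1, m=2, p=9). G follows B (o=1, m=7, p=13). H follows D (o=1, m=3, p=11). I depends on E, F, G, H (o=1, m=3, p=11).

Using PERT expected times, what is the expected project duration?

34 days

te_A = (2 + 4·3 + 4)/6 = 18/6 = 3
te_B = (9 + 4·13 + 17)/6 = 78/6 = 13
te_C = (3 + 4·5 + 19)/6 = 42/6 = 7
te_D = (8 + 4·12 + 16)/6 = 72/6 = 12
te_E = (1 + 4·3 + 17)/6 = 30/6 = 5
te_F = (1 + 4·2 + 9)/6 = 18/6 = 3
te_G = (1 + 4·7 + 13)/6 = 42/6 = 7
te_H = (1 + 4·3 + 11)/6 = 24/6 = 4
te_I = (1 + 4·3 + 11)/6 = 24/6 = 4

Forward pass:
ES_A = 0; EF_A = 3
ES_B = 0; EF_B = 13
ES_C = 3; EF_C = 3+7 = 10
ES_D = max(EF_A=3, EF_B=13) = 13; EF_D = 13+12 = 25
ES_E = max(EF_C=10, EF_D=25) = 25; EF_E = 25+5 = 30
ES_F = max(EF_C=10, EF_D=25) = 25; EF_F = 25+3 = 28
ES_G = 13; EF_G = 13+7 = 20
ES_H = 25; EF_H = 25+4 = 29
ES_I = max(EF_E=30, EF_F=28, EF_G=20, EF_H=29) = 30; EF_I = 30+4 = 34
Expected project duration μ = 34 days. Critical path: B → D → E → I.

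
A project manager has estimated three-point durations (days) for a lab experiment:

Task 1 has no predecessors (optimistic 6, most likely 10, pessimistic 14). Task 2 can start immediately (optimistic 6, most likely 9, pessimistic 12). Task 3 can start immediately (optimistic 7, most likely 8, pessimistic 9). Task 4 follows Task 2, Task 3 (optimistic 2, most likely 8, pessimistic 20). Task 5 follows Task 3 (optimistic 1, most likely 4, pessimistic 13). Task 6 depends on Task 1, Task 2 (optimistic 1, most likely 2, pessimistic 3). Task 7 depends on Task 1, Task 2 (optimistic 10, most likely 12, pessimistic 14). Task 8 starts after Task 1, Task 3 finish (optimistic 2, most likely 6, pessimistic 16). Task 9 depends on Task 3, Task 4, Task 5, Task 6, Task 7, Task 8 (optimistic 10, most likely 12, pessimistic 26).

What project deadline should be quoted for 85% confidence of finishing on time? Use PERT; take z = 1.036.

te_Task 1 = (6 + 4·10 + 14)/6 = 60/6 = 10; σ²_Task 1 = ((14−6)/6)² = 1.778
te_Task 2 = (6 + 4·9 + 12)/6 = 54/6 = 9; σ²_Task 2 = ((12−6)/6)² = 1.000
te_Task 3 = (7 + 4·8 + 9)/6 = 48/6 = 8; σ²_Task 3 = ((9−7)/6)² = 0.111
te_Task 4 = (2 + 4·8 + 20)/6 = 54/6 = 9; σ²_Task 4 = ((20−2)/6)² = 9.000
te_Task 5 = (1 + 4·4 + 13)/6 = 30/6 = 5; σ²_Task 5 = ((13−1)/6)² = 4.000
te_Task 6 = (1 + 4·2 + 3)/6 = 12/6 = 2; σ²_Task 6 = ((3−1)/6)² = 0.111
te_Task 7 = (10 + 4·12 + 14)/6 = 72/6 = 12; σ²_Task 7 = ((14−10)/6)² = 0.444
te_Task 8 = (2 + 4·6 + 16)/6 = 42/6 = 7; σ²_Task 8 = ((16−2)/6)² = 5.444
te_Task 9 = (10 + 4·12 + 26)/6 = 84/6 = 14; σ²_Task 9 = ((26−10)/6)² = 7.111

Forward pass:
ES_Task 1 = 0; EF_Task 1 = 10
ES_Task 2 = 0; EF_Task 2 = 9
ES_Task 3 = 0; EF_Task 3 = 8
ES_Task 4 = max(EF_Task 2=9, EF_Task 3=8) = 9; EF_Task 4 = 9+9 = 18
ES_Task 5 = 8; EF_Task 5 = 8+5 = 13
ES_Task 6 = max(EF_Task 1=10, EF_Task 2=9) = 10; EF_Task 6 = 10+2 = 12
ES_Task 7 = max(EF_Task 1=10, EF_Task 2=9) = 10; EF_Task 7 = 10+12 = 22
ES_Task 8 = max(EF_Task 1=10, EF_Task 3=8) = 10; EF_Task 8 = 10+7 = 17
ES_Task 9 = max(EF_Task 3=8, EF_Task 4=18, EF_Task 5=13, EF_Task 6=12, EF_Task 7=22, EF_Task 8=17) = 22; EF_Task 9 = 22+14 = 36
Expected project duration μ = 36 days. Critical path: Task 1 → Task 7 → Task 9.

Variance along critical path = 1.778 + 0.444 + 7.111 = 9.333; σ = 3.055 days.
D = μ + z·σ = 36 + 1.036·3.055 = 39.2 days

39.2 days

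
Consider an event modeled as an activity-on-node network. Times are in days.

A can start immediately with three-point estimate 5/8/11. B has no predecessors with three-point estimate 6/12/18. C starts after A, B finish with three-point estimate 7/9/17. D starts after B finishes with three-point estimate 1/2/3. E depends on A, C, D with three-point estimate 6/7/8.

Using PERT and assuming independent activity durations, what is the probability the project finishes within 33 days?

0.936

te_A = (5 + 4·8 + 11)/6 = 48/6 = 8; σ²_A = ((11−5)/6)² = 1.000
te_B = (6 + 4·12 + 18)/6 = 72/6 = 12; σ²_B = ((18−6)/6)² = 4.000
te_C = (7 + 4·9 + 17)/6 = 60/6 = 10; σ²_C = ((17−7)/6)² = 2.778
te_D = (1 + 4·2 + 3)/6 = 12/6 = 2; σ²_D = ((3−1)/6)² = 0.111
te_E = (6 + 4·7 + 8)/6 = 42/6 = 7; σ²_E = ((8−6)/6)² = 0.111

Forward pass:
ES_A = 0; EF_A = 8
ES_B = 0; EF_B = 12
ES_C = max(EF_A=8, EF_B=12) = 12; EF_C = 12+10 = 22
ES_D = 12; EF_D = 12+2 = 14
ES_E = max(EF_A=8, EF_C=22, EF_D=14) = 22; EF_E = 22+7 = 29
Expected project duration μ = 29 days. Critical path: B → C → E.

Variance along critical path = 4.000 + 2.778 + 0.111 = 6.889; σ = √6.889 = 2.625 days.
Z = (33 − 29) / 2.625 = 1.524
P(T ≤ 33) = Φ(1.524) ≈ 0.936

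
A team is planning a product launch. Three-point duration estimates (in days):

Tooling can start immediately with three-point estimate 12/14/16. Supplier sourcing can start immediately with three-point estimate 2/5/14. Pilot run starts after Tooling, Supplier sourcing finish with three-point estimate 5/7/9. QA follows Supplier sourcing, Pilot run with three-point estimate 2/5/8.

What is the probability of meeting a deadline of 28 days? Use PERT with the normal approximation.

te_Tooling = (12 + 4·14 + 16)/6 = 84/6 = 14; σ²_Tooling = ((16−12)/6)² = 0.444
te_Supplier sourcing = (2 + 4·5 + 14)/6 = 36/6 = 6; σ²_Supplier sourcing = ((14−2)/6)² = 4.000
te_Pilot run = (5 + 4·7 + 9)/6 = 42/6 = 7; σ²_Pilot run = ((9−5)/6)² = 0.444
te_QA = (2 + 4·5 + 8)/6 = 30/6 = 5; σ²_QA = ((8−2)/6)² = 1.000

Forward pass:
ES_Tooling = 0; EF_Tooling = 14
ES_Supplier sourcing = 0; EF_Supplier sourcing = 6
ES_Pilot run = max(EF_Tooling=14, EF_Supplier sourcing=6) = 14; EF_Pilot run = 14+7 = 21
ES_QA = max(EF_Supplier sourcing=6, EF_Pilot run=21) = 21; EF_QA = 21+5 = 26
Expected project duration μ = 26 days. Critical path: Tooling → Pilot run → QA.

Variance along critical path = 0.444 + 0.444 + 1.000 = 1.889; σ = √1.889 = 1.374 days.
Z = (28 − 26) / 1.374 = 1.455
P(T ≤ 28) = Φ(1.455) ≈ 0.927

0.927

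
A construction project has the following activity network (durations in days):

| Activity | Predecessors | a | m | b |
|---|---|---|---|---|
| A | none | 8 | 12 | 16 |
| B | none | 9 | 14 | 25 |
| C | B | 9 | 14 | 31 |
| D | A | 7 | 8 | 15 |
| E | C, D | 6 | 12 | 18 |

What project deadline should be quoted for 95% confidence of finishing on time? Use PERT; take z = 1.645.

te_A = (8 + 4·12 + 16)/6 = 72/6 = 12; σ²_A = ((16−8)/6)² = 1.778
te_B = (9 + 4·14 + 25)/6 = 90/6 = 15; σ²_B = ((25−9)/6)² = 7.111
te_C = (9 + 4·14 + 31)/6 = 96/6 = 16; σ²_C = ((31−9)/6)² = 13.444
te_D = (7 + 4·8 + 15)/6 = 54/6 = 9; σ²_D = ((15−7)/6)² = 1.778
te_E = (6 + 4·12 + 18)/6 = 72/6 = 12; σ²_E = ((18−6)/6)² = 4.000

Forward pass:
ES_A = 0; EF_A = 12
ES_B = 0; EF_B = 15
ES_C = 15; EF_C = 15+16 = 31
ES_D = 12; EF_D = 12+9 = 21
ES_E = max(EF_C=31, EF_D=21) = 31; EF_E = 31+12 = 43
Expected project duration μ = 43 days. Critical path: B → C → E.

Variance along critical path = 7.111 + 13.444 + 4.000 = 24.556; σ = 4.955 days.
D = μ + z·σ = 43 + 1.645·4.955 = 51.2 days

51.2 days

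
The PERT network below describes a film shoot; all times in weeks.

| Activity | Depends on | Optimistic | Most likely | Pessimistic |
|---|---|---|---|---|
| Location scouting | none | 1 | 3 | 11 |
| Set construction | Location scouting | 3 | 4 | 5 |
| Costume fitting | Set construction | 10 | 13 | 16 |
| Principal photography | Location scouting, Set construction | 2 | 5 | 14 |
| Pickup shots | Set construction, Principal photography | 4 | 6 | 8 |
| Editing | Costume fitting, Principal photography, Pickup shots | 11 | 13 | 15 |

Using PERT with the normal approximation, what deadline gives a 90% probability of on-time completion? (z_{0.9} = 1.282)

36.7 weeks

te_Location scouting = (1 + 4·3 + 11)/6 = 24/6 = 4; σ²_Location scouting = ((11−1)/6)² = 2.778
te_Set construction = (3 + 4·4 + 5)/6 = 24/6 = 4; σ²_Set construction = ((5−3)/6)² = 0.111
te_Costume fitting = (10 + 4·13 + 16)/6 = 78/6 = 13; σ²_Costume fitting = ((16−10)/6)² = 1.000
te_Principal photography = (2 + 4·5 + 14)/6 = 36/6 = 6; σ²_Principal photography = ((14−2)/6)² = 4.000
te_Pickup shots = (4 + 4·6 + 8)/6 = 36/6 = 6; σ²_Pickup shots = ((8−4)/6)² = 0.444
te_Editing = (11 + 4·13 + 15)/6 = 78/6 = 13; σ²_Editing = ((15−11)/6)² = 0.444

Forward pass:
ES_Location scouting = 0; EF_Location scouting = 4
ES_Set construction = 4; EF_Set construction = 4+4 = 8
ES_Costume fitting = 8; EF_Costume fitting = 8+13 = 21
ES_Principal photography = max(EF_Location scouting=4, EF_Set construction=8) = 8; EF_Principal photography = 8+6 = 14
ES_Pickup shots = max(EF_Set construction=8, EF_Principal photography=14) = 14; EF_Pickup shots = 14+6 = 20
ES_Editing = max(EF_Costume fitting=21, EF_Principal photography=14, EF_Pickup shots=20) = 21; EF_Editing = 21+13 = 34
Expected project duration μ = 34 weeks. Critical path: Location scouting → Set construction → Costume fitting → Editing.

Variance along critical path = 2.778 + 0.111 + 1.000 + 0.444 = 4.333; σ = 2.082 weeks.
D = μ + z·σ = 34 + 1.282·2.082 = 36.7 weeks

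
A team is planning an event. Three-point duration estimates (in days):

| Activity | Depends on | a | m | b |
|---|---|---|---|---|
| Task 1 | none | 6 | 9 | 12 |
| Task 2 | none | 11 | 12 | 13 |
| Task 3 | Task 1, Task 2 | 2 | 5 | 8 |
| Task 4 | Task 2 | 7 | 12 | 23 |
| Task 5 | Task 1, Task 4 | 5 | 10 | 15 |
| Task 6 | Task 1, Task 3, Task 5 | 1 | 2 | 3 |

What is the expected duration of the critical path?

te_Task 1 = (6 + 4·9 + 12)/6 = 54/6 = 9
te_Task 2 = (11 + 4·12 + 13)/6 = 72/6 = 12
te_Task 3 = (2 + 4·5 + 8)/6 = 30/6 = 5
te_Task 4 = (7 + 4·12 + 23)/6 = 78/6 = 13
te_Task 5 = (5 + 4·10 + 15)/6 = 60/6 = 10
te_Task 6 = (1 + 4·2 + 3)/6 = 12/6 = 2

Forward pass:
ES_Task 1 = 0; EF_Task 1 = 9
ES_Task 2 = 0; EF_Task 2 = 12
ES_Task 3 = max(EF_Task 1=9, EF_Task 2=12) = 12; EF_Task 3 = 12+5 = 17
ES_Task 4 = 12; EF_Task 4 = 12+13 = 25
ES_Task 5 = max(EF_Task 1=9, EF_Task 4=25) = 25; EF_Task 5 = 25+10 = 35
ES_Task 6 = max(EF_Task 1=9, EF_Task 3=17, EF_Task 5=35) = 35; EF_Task 6 = 35+2 = 37
Expected project duration μ = 37 days. Critical path: Task 2 → Task 4 → Task 5 → Task 6.

37 days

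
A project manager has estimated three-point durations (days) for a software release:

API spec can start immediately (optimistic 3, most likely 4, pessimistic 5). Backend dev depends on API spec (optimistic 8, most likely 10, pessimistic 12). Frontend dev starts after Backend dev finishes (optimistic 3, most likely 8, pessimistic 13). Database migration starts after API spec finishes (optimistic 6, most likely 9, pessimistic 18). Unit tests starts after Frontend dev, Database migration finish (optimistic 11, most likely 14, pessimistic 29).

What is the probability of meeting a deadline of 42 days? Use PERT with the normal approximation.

te_API spec = (3 + 4·4 + 5)/6 = 24/6 = 4; σ²_API spec = ((5−3)/6)² = 0.111
te_Backend dev = (8 + 4·10 + 12)/6 = 60/6 = 10; σ²_Backend dev = ((12−8)/6)² = 0.444
te_Frontend dev = (3 + 4·8 + 13)/6 = 48/6 = 8; σ²_Frontend dev = ((13−3)/6)² = 2.778
te_Database migration = (6 + 4·9 + 18)/6 = 60/6 = 10; σ²_Database migration = ((18−6)/6)² = 4.000
te_Unit tests = (11 + 4·14 + 29)/6 = 96/6 = 16; σ²_Unit tests = ((29−11)/6)² = 9.000

Forward pass:
ES_API spec = 0; EF_API spec = 4
ES_Backend dev = 4; EF_Backend dev = 4+10 = 14
ES_Frontend dev = 14; EF_Frontend dev = 14+8 = 22
ES_Database migration = 4; EF_Database migration = 4+10 = 14
ES_Unit tests = max(EF_Frontend dev=22, EF_Database migration=14) = 22; EF_Unit tests = 22+16 = 38
Expected project duration μ = 38 days. Critical path: API spec → Backend dev → Frontend dev → Unit tests.

Variance along critical path = 0.111 + 0.444 + 2.778 + 9.000 = 12.333; σ = √12.333 = 3.512 days.
Z = (42 − 38) / 3.512 = 1.139
P(T ≤ 42) = Φ(1.139) ≈ 0.873

0.873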